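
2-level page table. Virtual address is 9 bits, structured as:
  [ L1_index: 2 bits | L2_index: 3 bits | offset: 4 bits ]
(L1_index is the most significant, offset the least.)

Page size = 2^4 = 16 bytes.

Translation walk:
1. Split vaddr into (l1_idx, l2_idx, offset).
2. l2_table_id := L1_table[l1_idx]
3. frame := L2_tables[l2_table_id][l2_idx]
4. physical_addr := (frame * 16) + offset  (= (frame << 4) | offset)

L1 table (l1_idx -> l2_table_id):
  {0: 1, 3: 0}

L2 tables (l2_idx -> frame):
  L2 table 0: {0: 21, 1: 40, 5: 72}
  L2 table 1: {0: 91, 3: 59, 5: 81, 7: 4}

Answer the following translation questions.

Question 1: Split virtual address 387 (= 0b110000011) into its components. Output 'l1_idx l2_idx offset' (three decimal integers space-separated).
Answer: 3 0 3

Derivation:
vaddr = 387 = 0b110000011
  top 2 bits -> l1_idx = 3
  next 3 bits -> l2_idx = 0
  bottom 4 bits -> offset = 3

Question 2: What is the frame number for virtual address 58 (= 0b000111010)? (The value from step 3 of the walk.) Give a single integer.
vaddr = 58: l1_idx=0, l2_idx=3
L1[0] = 1; L2[1][3] = 59

Answer: 59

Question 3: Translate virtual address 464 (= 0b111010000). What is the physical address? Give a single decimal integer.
Answer: 1152

Derivation:
vaddr = 464 = 0b111010000
Split: l1_idx=3, l2_idx=5, offset=0
L1[3] = 0
L2[0][5] = 72
paddr = 72 * 16 + 0 = 1152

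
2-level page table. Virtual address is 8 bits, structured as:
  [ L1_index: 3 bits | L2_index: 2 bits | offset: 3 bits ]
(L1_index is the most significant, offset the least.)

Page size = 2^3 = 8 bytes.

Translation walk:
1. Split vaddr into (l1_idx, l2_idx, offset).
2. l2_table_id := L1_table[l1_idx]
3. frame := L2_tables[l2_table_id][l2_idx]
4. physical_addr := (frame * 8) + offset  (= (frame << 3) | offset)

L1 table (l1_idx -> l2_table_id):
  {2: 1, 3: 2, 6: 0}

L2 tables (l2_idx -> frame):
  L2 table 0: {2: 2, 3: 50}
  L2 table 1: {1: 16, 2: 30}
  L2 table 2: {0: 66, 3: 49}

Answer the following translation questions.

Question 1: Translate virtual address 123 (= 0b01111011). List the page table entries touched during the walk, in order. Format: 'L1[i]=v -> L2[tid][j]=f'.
Answer: L1[3]=2 -> L2[2][3]=49

Derivation:
vaddr = 123 = 0b01111011
Split: l1_idx=3, l2_idx=3, offset=3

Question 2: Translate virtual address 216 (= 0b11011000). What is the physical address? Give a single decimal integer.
Answer: 400

Derivation:
vaddr = 216 = 0b11011000
Split: l1_idx=6, l2_idx=3, offset=0
L1[6] = 0
L2[0][3] = 50
paddr = 50 * 8 + 0 = 400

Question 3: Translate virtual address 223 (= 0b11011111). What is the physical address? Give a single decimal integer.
Answer: 407

Derivation:
vaddr = 223 = 0b11011111
Split: l1_idx=6, l2_idx=3, offset=7
L1[6] = 0
L2[0][3] = 50
paddr = 50 * 8 + 7 = 407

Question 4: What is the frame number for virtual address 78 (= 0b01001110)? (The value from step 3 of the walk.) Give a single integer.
Answer: 16

Derivation:
vaddr = 78: l1_idx=2, l2_idx=1
L1[2] = 1; L2[1][1] = 16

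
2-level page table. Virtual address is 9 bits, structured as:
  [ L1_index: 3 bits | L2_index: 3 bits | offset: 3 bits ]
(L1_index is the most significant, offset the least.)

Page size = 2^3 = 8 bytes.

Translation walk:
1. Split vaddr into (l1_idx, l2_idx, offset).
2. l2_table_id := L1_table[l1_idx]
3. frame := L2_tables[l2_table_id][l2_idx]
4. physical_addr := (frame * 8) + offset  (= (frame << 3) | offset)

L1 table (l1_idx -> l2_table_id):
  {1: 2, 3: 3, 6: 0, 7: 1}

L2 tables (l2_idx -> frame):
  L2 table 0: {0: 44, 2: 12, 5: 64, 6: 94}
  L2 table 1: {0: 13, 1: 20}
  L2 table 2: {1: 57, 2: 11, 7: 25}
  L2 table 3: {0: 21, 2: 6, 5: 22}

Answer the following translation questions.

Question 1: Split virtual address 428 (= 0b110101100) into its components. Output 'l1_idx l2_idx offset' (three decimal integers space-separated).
vaddr = 428 = 0b110101100
  top 3 bits -> l1_idx = 6
  next 3 bits -> l2_idx = 5
  bottom 3 bits -> offset = 4

Answer: 6 5 4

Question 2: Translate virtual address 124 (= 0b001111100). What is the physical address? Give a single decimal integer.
Answer: 204

Derivation:
vaddr = 124 = 0b001111100
Split: l1_idx=1, l2_idx=7, offset=4
L1[1] = 2
L2[2][7] = 25
paddr = 25 * 8 + 4 = 204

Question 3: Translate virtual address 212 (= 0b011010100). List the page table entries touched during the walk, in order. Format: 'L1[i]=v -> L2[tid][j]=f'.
Answer: L1[3]=3 -> L2[3][2]=6

Derivation:
vaddr = 212 = 0b011010100
Split: l1_idx=3, l2_idx=2, offset=4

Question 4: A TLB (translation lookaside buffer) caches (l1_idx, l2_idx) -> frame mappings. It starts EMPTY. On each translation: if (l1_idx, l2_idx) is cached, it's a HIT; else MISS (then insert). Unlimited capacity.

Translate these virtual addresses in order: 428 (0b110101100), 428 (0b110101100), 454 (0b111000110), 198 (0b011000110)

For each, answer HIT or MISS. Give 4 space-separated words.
Answer: MISS HIT MISS MISS

Derivation:
vaddr=428: (6,5) not in TLB -> MISS, insert
vaddr=428: (6,5) in TLB -> HIT
vaddr=454: (7,0) not in TLB -> MISS, insert
vaddr=198: (3,0) not in TLB -> MISS, insert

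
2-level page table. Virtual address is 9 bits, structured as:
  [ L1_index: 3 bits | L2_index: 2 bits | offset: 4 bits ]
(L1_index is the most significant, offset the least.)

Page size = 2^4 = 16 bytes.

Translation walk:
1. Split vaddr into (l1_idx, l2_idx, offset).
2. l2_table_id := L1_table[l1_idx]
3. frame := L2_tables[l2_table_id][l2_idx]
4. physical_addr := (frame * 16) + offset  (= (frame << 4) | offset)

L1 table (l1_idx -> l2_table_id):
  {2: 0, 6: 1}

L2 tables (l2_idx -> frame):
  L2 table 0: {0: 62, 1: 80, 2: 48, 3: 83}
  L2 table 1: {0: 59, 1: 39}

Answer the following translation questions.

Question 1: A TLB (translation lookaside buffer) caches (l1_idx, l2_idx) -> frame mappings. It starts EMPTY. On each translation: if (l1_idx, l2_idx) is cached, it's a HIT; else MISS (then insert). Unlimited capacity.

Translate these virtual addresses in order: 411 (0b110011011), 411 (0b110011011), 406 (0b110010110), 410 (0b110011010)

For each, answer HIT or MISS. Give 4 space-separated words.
Answer: MISS HIT HIT HIT

Derivation:
vaddr=411: (6,1) not in TLB -> MISS, insert
vaddr=411: (6,1) in TLB -> HIT
vaddr=406: (6,1) in TLB -> HIT
vaddr=410: (6,1) in TLB -> HIT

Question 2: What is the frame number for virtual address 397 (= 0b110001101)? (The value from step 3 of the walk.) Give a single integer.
Answer: 59

Derivation:
vaddr = 397: l1_idx=6, l2_idx=0
L1[6] = 1; L2[1][0] = 59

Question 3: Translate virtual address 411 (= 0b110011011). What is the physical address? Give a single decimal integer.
vaddr = 411 = 0b110011011
Split: l1_idx=6, l2_idx=1, offset=11
L1[6] = 1
L2[1][1] = 39
paddr = 39 * 16 + 11 = 635

Answer: 635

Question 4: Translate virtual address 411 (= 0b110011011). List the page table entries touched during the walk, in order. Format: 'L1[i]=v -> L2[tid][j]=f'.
Answer: L1[6]=1 -> L2[1][1]=39

Derivation:
vaddr = 411 = 0b110011011
Split: l1_idx=6, l2_idx=1, offset=11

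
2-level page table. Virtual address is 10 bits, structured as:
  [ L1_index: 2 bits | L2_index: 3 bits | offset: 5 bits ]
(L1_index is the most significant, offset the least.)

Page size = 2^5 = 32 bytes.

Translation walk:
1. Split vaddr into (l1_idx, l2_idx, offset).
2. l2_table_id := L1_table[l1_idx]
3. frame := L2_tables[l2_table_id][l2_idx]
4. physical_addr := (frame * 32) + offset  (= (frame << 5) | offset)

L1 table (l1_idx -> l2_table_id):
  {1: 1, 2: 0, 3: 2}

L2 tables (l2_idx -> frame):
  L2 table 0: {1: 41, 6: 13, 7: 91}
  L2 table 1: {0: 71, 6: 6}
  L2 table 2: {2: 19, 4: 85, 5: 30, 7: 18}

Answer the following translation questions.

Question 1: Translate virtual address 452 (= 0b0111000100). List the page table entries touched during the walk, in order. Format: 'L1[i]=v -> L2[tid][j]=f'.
Answer: L1[1]=1 -> L2[1][6]=6

Derivation:
vaddr = 452 = 0b0111000100
Split: l1_idx=1, l2_idx=6, offset=4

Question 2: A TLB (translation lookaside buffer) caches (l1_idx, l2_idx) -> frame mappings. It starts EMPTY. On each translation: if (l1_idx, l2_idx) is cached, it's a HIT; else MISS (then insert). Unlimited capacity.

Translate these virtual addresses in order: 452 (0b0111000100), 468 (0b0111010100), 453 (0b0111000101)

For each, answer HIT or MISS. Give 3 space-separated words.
Answer: MISS HIT HIT

Derivation:
vaddr=452: (1,6) not in TLB -> MISS, insert
vaddr=468: (1,6) in TLB -> HIT
vaddr=453: (1,6) in TLB -> HIT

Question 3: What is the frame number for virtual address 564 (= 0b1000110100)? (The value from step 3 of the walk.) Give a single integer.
vaddr = 564: l1_idx=2, l2_idx=1
L1[2] = 0; L2[0][1] = 41

Answer: 41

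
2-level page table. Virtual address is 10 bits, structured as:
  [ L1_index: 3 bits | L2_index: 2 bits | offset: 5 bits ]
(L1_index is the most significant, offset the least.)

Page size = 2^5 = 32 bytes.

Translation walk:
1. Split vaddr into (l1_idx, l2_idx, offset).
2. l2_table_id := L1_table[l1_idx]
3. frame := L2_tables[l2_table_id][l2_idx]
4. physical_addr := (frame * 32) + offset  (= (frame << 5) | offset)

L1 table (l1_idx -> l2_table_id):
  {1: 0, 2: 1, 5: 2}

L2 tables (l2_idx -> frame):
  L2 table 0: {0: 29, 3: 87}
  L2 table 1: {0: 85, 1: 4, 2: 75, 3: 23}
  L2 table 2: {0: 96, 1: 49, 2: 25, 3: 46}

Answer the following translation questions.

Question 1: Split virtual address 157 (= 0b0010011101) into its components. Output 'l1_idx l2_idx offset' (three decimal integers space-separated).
vaddr = 157 = 0b0010011101
  top 3 bits -> l1_idx = 1
  next 2 bits -> l2_idx = 0
  bottom 5 bits -> offset = 29

Answer: 1 0 29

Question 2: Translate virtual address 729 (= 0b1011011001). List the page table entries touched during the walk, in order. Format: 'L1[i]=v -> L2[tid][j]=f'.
Answer: L1[5]=2 -> L2[2][2]=25

Derivation:
vaddr = 729 = 0b1011011001
Split: l1_idx=5, l2_idx=2, offset=25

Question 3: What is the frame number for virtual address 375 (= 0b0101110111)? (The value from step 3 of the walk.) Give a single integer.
vaddr = 375: l1_idx=2, l2_idx=3
L1[2] = 1; L2[1][3] = 23

Answer: 23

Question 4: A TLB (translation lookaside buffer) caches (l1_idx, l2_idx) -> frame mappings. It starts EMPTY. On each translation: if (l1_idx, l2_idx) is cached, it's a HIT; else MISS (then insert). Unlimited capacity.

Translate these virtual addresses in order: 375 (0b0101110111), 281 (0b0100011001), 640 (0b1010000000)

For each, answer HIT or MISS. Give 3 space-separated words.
vaddr=375: (2,3) not in TLB -> MISS, insert
vaddr=281: (2,0) not in TLB -> MISS, insert
vaddr=640: (5,0) not in TLB -> MISS, insert

Answer: MISS MISS MISS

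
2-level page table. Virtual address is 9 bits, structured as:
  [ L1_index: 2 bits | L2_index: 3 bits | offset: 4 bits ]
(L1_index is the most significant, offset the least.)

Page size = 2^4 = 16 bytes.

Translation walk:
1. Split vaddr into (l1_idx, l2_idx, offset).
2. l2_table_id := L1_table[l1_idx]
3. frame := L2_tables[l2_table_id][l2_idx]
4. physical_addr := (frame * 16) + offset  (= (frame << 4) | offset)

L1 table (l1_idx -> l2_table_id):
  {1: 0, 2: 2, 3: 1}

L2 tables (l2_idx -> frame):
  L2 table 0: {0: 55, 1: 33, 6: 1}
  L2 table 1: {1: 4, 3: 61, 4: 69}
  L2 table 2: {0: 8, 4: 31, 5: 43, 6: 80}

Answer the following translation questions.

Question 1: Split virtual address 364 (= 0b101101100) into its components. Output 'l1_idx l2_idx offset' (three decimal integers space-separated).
Answer: 2 6 12

Derivation:
vaddr = 364 = 0b101101100
  top 2 bits -> l1_idx = 2
  next 3 bits -> l2_idx = 6
  bottom 4 bits -> offset = 12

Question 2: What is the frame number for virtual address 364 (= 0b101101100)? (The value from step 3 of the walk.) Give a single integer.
Answer: 80

Derivation:
vaddr = 364: l1_idx=2, l2_idx=6
L1[2] = 2; L2[2][6] = 80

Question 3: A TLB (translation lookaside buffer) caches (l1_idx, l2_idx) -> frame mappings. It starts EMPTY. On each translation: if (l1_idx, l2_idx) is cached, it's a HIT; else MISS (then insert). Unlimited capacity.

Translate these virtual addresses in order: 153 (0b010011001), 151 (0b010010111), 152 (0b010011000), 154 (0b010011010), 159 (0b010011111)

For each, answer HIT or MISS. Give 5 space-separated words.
vaddr=153: (1,1) not in TLB -> MISS, insert
vaddr=151: (1,1) in TLB -> HIT
vaddr=152: (1,1) in TLB -> HIT
vaddr=154: (1,1) in TLB -> HIT
vaddr=159: (1,1) in TLB -> HIT

Answer: MISS HIT HIT HIT HIT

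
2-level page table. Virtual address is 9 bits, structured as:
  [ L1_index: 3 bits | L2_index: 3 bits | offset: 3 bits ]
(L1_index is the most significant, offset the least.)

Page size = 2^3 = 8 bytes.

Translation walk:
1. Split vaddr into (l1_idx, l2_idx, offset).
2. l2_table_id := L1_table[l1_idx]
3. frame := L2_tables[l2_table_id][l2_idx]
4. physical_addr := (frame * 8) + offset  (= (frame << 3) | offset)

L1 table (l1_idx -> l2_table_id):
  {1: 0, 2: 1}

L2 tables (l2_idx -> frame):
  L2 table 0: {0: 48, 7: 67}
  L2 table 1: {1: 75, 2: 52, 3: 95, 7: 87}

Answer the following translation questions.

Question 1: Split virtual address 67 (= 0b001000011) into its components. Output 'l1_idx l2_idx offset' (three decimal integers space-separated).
vaddr = 67 = 0b001000011
  top 3 bits -> l1_idx = 1
  next 3 bits -> l2_idx = 0
  bottom 3 bits -> offset = 3

Answer: 1 0 3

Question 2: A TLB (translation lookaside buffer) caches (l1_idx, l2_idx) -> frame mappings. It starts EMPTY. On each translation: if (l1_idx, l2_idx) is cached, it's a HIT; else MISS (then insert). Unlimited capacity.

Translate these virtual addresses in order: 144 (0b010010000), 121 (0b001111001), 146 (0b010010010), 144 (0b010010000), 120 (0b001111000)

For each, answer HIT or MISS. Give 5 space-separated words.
vaddr=144: (2,2) not in TLB -> MISS, insert
vaddr=121: (1,7) not in TLB -> MISS, insert
vaddr=146: (2,2) in TLB -> HIT
vaddr=144: (2,2) in TLB -> HIT
vaddr=120: (1,7) in TLB -> HIT

Answer: MISS MISS HIT HIT HIT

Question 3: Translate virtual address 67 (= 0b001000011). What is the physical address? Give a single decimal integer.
Answer: 387

Derivation:
vaddr = 67 = 0b001000011
Split: l1_idx=1, l2_idx=0, offset=3
L1[1] = 0
L2[0][0] = 48
paddr = 48 * 8 + 3 = 387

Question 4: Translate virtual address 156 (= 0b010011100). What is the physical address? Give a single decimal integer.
Answer: 764

Derivation:
vaddr = 156 = 0b010011100
Split: l1_idx=2, l2_idx=3, offset=4
L1[2] = 1
L2[1][3] = 95
paddr = 95 * 8 + 4 = 764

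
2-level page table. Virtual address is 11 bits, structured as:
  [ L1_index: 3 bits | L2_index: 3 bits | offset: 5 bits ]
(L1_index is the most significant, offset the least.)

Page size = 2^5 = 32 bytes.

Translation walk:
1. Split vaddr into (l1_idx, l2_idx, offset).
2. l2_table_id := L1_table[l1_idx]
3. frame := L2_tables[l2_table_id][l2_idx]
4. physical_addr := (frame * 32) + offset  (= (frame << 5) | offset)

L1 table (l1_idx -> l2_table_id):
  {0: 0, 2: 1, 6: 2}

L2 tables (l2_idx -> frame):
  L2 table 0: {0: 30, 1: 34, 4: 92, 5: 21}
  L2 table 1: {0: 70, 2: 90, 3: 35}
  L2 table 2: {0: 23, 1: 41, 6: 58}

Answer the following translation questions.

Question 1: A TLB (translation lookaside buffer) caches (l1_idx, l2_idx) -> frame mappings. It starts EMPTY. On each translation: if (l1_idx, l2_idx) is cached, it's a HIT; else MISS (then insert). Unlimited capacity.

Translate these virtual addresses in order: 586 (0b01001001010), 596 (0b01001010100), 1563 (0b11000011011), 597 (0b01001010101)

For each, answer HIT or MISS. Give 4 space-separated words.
vaddr=586: (2,2) not in TLB -> MISS, insert
vaddr=596: (2,2) in TLB -> HIT
vaddr=1563: (6,0) not in TLB -> MISS, insert
vaddr=597: (2,2) in TLB -> HIT

Answer: MISS HIT MISS HIT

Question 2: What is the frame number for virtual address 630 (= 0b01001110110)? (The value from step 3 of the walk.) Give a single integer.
Answer: 35

Derivation:
vaddr = 630: l1_idx=2, l2_idx=3
L1[2] = 1; L2[1][3] = 35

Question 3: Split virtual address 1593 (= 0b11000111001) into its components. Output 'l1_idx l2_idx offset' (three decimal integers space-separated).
vaddr = 1593 = 0b11000111001
  top 3 bits -> l1_idx = 6
  next 3 bits -> l2_idx = 1
  bottom 5 bits -> offset = 25

Answer: 6 1 25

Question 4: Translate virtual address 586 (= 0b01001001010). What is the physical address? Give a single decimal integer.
vaddr = 586 = 0b01001001010
Split: l1_idx=2, l2_idx=2, offset=10
L1[2] = 1
L2[1][2] = 90
paddr = 90 * 32 + 10 = 2890

Answer: 2890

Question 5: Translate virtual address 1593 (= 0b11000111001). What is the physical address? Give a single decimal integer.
Answer: 1337

Derivation:
vaddr = 1593 = 0b11000111001
Split: l1_idx=6, l2_idx=1, offset=25
L1[6] = 2
L2[2][1] = 41
paddr = 41 * 32 + 25 = 1337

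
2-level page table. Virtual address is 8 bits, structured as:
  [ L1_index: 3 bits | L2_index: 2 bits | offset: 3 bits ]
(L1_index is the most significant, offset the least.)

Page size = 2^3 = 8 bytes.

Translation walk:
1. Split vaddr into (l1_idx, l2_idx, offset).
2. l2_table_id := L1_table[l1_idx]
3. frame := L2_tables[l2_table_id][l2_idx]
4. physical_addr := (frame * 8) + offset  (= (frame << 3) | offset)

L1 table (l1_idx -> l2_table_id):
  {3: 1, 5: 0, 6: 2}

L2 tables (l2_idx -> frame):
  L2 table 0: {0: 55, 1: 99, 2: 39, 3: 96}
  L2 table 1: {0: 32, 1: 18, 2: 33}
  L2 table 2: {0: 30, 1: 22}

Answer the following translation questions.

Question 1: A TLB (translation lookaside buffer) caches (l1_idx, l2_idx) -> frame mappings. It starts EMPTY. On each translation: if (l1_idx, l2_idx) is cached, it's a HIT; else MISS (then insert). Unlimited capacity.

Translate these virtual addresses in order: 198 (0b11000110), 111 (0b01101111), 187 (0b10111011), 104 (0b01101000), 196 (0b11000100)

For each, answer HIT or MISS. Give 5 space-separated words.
Answer: MISS MISS MISS HIT HIT

Derivation:
vaddr=198: (6,0) not in TLB -> MISS, insert
vaddr=111: (3,1) not in TLB -> MISS, insert
vaddr=187: (5,3) not in TLB -> MISS, insert
vaddr=104: (3,1) in TLB -> HIT
vaddr=196: (6,0) in TLB -> HIT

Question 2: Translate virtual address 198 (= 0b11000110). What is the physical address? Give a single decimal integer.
Answer: 246

Derivation:
vaddr = 198 = 0b11000110
Split: l1_idx=6, l2_idx=0, offset=6
L1[6] = 2
L2[2][0] = 30
paddr = 30 * 8 + 6 = 246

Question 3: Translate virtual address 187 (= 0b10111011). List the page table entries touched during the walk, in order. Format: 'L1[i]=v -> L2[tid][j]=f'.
Answer: L1[5]=0 -> L2[0][3]=96

Derivation:
vaddr = 187 = 0b10111011
Split: l1_idx=5, l2_idx=3, offset=3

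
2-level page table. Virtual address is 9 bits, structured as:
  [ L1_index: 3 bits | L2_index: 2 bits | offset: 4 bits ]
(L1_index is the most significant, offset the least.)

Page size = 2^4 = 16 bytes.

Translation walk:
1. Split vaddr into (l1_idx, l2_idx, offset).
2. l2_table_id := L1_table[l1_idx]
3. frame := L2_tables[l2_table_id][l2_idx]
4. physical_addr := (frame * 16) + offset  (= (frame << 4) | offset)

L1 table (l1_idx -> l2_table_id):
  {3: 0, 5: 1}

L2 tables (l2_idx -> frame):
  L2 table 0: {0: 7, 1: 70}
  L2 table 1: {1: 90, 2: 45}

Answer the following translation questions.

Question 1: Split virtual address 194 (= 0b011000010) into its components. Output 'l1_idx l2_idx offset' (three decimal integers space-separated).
Answer: 3 0 2

Derivation:
vaddr = 194 = 0b011000010
  top 3 bits -> l1_idx = 3
  next 2 bits -> l2_idx = 0
  bottom 4 bits -> offset = 2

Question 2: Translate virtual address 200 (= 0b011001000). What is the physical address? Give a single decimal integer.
Answer: 120

Derivation:
vaddr = 200 = 0b011001000
Split: l1_idx=3, l2_idx=0, offset=8
L1[3] = 0
L2[0][0] = 7
paddr = 7 * 16 + 8 = 120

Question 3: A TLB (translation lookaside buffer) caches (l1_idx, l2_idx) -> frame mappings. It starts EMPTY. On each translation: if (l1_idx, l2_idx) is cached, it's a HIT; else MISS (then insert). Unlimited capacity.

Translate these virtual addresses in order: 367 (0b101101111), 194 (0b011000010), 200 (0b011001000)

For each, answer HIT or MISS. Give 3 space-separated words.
Answer: MISS MISS HIT

Derivation:
vaddr=367: (5,2) not in TLB -> MISS, insert
vaddr=194: (3,0) not in TLB -> MISS, insert
vaddr=200: (3,0) in TLB -> HIT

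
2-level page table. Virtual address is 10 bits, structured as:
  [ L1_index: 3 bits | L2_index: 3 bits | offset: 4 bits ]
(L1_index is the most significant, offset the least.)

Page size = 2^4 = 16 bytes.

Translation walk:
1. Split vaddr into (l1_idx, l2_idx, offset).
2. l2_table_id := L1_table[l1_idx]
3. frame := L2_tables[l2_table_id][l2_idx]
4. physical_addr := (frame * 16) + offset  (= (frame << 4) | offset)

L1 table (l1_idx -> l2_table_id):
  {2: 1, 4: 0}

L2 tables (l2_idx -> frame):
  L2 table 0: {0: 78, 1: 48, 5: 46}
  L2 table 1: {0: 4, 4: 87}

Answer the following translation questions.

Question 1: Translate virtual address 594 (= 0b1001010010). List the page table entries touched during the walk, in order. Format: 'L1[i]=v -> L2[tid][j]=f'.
vaddr = 594 = 0b1001010010
Split: l1_idx=4, l2_idx=5, offset=2

Answer: L1[4]=0 -> L2[0][5]=46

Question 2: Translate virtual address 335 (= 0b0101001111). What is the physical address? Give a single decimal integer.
Answer: 1407

Derivation:
vaddr = 335 = 0b0101001111
Split: l1_idx=2, l2_idx=4, offset=15
L1[2] = 1
L2[1][4] = 87
paddr = 87 * 16 + 15 = 1407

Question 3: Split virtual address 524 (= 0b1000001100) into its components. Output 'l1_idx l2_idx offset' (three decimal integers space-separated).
Answer: 4 0 12

Derivation:
vaddr = 524 = 0b1000001100
  top 3 bits -> l1_idx = 4
  next 3 bits -> l2_idx = 0
  bottom 4 bits -> offset = 12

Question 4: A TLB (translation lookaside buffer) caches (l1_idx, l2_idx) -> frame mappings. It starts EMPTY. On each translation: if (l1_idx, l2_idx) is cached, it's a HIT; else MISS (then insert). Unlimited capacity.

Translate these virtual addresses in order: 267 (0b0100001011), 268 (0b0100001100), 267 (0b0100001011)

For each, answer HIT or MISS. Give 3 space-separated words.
vaddr=267: (2,0) not in TLB -> MISS, insert
vaddr=268: (2,0) in TLB -> HIT
vaddr=267: (2,0) in TLB -> HIT

Answer: MISS HIT HIT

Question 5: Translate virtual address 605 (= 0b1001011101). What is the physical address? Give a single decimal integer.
Answer: 749

Derivation:
vaddr = 605 = 0b1001011101
Split: l1_idx=4, l2_idx=5, offset=13
L1[4] = 0
L2[0][5] = 46
paddr = 46 * 16 + 13 = 749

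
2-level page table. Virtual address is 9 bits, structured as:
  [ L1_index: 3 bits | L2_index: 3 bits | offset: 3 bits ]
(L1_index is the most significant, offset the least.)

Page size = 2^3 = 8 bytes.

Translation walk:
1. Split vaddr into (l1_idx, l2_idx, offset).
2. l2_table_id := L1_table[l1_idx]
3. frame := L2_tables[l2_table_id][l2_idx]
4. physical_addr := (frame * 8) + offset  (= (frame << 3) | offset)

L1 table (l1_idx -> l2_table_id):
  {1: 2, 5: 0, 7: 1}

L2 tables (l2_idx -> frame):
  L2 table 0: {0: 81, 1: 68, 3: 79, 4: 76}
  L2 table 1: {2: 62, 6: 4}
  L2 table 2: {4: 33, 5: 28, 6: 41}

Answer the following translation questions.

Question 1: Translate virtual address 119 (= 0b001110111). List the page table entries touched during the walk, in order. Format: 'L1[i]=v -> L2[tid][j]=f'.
vaddr = 119 = 0b001110111
Split: l1_idx=1, l2_idx=6, offset=7

Answer: L1[1]=2 -> L2[2][6]=41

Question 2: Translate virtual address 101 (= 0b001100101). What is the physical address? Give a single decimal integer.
vaddr = 101 = 0b001100101
Split: l1_idx=1, l2_idx=4, offset=5
L1[1] = 2
L2[2][4] = 33
paddr = 33 * 8 + 5 = 269

Answer: 269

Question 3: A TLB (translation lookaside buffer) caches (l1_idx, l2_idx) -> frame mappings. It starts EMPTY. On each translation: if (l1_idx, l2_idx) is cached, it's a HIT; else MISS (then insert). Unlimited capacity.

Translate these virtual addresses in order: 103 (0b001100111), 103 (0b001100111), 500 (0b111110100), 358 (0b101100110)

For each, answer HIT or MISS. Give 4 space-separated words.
Answer: MISS HIT MISS MISS

Derivation:
vaddr=103: (1,4) not in TLB -> MISS, insert
vaddr=103: (1,4) in TLB -> HIT
vaddr=500: (7,6) not in TLB -> MISS, insert
vaddr=358: (5,4) not in TLB -> MISS, insert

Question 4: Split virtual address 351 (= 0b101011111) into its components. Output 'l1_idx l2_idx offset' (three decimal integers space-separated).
vaddr = 351 = 0b101011111
  top 3 bits -> l1_idx = 5
  next 3 bits -> l2_idx = 3
  bottom 3 bits -> offset = 7

Answer: 5 3 7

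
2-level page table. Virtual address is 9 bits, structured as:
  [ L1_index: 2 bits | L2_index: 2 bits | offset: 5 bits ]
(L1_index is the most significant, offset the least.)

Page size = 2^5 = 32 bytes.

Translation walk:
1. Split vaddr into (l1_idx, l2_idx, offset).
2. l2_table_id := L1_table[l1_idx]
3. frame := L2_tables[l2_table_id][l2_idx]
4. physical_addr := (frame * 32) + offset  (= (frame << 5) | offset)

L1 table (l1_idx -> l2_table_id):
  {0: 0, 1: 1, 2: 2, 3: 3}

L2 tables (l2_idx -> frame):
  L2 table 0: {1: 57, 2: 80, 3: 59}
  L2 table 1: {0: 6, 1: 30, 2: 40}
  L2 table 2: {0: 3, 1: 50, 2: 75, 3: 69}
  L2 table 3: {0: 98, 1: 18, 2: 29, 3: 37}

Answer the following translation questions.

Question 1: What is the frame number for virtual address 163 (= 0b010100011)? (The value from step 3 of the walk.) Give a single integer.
vaddr = 163: l1_idx=1, l2_idx=1
L1[1] = 1; L2[1][1] = 30

Answer: 30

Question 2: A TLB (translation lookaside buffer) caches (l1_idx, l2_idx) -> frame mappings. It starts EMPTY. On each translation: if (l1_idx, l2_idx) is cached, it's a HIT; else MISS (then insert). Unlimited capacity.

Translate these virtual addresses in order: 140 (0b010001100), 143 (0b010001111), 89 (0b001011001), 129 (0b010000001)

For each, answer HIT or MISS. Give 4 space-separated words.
Answer: MISS HIT MISS HIT

Derivation:
vaddr=140: (1,0) not in TLB -> MISS, insert
vaddr=143: (1,0) in TLB -> HIT
vaddr=89: (0,2) not in TLB -> MISS, insert
vaddr=129: (1,0) in TLB -> HIT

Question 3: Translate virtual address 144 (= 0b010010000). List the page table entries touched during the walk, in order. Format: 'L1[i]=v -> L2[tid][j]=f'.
vaddr = 144 = 0b010010000
Split: l1_idx=1, l2_idx=0, offset=16

Answer: L1[1]=1 -> L2[1][0]=6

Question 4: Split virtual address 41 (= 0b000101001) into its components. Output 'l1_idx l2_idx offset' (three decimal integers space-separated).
Answer: 0 1 9

Derivation:
vaddr = 41 = 0b000101001
  top 2 bits -> l1_idx = 0
  next 2 bits -> l2_idx = 1
  bottom 5 bits -> offset = 9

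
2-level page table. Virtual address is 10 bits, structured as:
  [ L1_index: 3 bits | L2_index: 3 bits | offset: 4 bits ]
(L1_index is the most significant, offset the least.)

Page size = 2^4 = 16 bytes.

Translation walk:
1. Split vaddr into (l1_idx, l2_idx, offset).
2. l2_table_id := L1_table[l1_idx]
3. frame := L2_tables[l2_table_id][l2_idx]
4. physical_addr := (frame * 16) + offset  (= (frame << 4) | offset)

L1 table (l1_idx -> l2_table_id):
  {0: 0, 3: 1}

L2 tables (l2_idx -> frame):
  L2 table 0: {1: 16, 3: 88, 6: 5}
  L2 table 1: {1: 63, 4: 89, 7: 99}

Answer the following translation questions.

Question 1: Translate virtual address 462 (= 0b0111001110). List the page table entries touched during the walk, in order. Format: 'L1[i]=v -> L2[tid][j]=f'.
Answer: L1[3]=1 -> L2[1][4]=89

Derivation:
vaddr = 462 = 0b0111001110
Split: l1_idx=3, l2_idx=4, offset=14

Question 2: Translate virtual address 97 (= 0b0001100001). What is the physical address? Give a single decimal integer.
Answer: 81

Derivation:
vaddr = 97 = 0b0001100001
Split: l1_idx=0, l2_idx=6, offset=1
L1[0] = 0
L2[0][6] = 5
paddr = 5 * 16 + 1 = 81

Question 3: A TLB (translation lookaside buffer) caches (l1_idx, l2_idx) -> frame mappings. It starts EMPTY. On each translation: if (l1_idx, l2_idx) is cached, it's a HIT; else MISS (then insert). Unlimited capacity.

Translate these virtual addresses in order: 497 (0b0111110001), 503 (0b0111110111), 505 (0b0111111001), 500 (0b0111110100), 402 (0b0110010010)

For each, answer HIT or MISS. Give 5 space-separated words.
vaddr=497: (3,7) not in TLB -> MISS, insert
vaddr=503: (3,7) in TLB -> HIT
vaddr=505: (3,7) in TLB -> HIT
vaddr=500: (3,7) in TLB -> HIT
vaddr=402: (3,1) not in TLB -> MISS, insert

Answer: MISS HIT HIT HIT MISS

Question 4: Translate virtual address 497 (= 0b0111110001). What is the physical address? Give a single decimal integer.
Answer: 1585

Derivation:
vaddr = 497 = 0b0111110001
Split: l1_idx=3, l2_idx=7, offset=1
L1[3] = 1
L2[1][7] = 99
paddr = 99 * 16 + 1 = 1585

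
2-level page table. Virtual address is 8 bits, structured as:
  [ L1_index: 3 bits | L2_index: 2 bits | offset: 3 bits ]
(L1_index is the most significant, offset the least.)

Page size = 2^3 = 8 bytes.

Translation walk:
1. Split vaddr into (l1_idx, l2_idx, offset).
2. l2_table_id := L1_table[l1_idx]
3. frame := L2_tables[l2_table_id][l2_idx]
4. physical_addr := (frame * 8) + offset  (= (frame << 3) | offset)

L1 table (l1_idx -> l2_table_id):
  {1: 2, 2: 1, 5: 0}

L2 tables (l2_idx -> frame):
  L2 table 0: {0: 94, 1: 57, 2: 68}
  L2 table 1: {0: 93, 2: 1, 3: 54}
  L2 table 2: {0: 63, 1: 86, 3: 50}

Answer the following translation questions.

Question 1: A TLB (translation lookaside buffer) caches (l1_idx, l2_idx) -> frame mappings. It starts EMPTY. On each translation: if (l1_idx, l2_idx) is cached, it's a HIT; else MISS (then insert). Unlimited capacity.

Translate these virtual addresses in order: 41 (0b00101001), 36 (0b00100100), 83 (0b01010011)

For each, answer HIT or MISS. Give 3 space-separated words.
vaddr=41: (1,1) not in TLB -> MISS, insert
vaddr=36: (1,0) not in TLB -> MISS, insert
vaddr=83: (2,2) not in TLB -> MISS, insert

Answer: MISS MISS MISS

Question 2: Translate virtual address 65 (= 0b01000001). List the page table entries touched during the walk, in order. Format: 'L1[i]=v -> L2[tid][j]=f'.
Answer: L1[2]=1 -> L2[1][0]=93

Derivation:
vaddr = 65 = 0b01000001
Split: l1_idx=2, l2_idx=0, offset=1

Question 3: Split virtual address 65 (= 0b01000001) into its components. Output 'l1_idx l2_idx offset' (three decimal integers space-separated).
vaddr = 65 = 0b01000001
  top 3 bits -> l1_idx = 2
  next 2 bits -> l2_idx = 0
  bottom 3 bits -> offset = 1

Answer: 2 0 1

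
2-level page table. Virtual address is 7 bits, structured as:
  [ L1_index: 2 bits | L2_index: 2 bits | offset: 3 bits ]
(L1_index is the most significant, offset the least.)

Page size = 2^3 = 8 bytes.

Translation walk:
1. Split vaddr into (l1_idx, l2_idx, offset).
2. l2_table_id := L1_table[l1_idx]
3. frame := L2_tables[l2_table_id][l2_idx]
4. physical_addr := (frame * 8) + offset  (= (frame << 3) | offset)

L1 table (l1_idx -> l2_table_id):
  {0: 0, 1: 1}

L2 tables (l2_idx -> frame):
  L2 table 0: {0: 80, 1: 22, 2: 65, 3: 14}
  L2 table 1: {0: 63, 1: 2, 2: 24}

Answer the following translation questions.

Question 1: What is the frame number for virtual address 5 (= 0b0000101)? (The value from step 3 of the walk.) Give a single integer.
vaddr = 5: l1_idx=0, l2_idx=0
L1[0] = 0; L2[0][0] = 80

Answer: 80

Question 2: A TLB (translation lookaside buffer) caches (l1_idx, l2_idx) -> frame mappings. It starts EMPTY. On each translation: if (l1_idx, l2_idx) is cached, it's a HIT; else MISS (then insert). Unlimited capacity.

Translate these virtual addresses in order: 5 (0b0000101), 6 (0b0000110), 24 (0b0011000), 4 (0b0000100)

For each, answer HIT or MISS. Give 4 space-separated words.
vaddr=5: (0,0) not in TLB -> MISS, insert
vaddr=6: (0,0) in TLB -> HIT
vaddr=24: (0,3) not in TLB -> MISS, insert
vaddr=4: (0,0) in TLB -> HIT

Answer: MISS HIT MISS HIT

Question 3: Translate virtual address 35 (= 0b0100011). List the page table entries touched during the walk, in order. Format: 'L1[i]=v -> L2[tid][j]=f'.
vaddr = 35 = 0b0100011
Split: l1_idx=1, l2_idx=0, offset=3

Answer: L1[1]=1 -> L2[1][0]=63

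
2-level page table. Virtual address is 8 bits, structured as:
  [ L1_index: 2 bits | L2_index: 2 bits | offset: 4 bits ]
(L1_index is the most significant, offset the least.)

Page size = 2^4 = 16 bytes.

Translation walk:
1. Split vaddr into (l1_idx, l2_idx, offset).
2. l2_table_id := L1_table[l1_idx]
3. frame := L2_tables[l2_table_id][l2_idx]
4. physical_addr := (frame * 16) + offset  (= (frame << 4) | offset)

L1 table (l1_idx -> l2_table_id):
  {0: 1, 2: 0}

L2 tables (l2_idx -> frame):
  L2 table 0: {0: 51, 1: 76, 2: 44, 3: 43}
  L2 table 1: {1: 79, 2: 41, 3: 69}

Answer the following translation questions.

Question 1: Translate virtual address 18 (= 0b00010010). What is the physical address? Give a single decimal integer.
vaddr = 18 = 0b00010010
Split: l1_idx=0, l2_idx=1, offset=2
L1[0] = 1
L2[1][1] = 79
paddr = 79 * 16 + 2 = 1266

Answer: 1266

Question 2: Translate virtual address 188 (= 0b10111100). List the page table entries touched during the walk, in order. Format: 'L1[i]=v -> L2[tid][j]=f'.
Answer: L1[2]=0 -> L2[0][3]=43

Derivation:
vaddr = 188 = 0b10111100
Split: l1_idx=2, l2_idx=3, offset=12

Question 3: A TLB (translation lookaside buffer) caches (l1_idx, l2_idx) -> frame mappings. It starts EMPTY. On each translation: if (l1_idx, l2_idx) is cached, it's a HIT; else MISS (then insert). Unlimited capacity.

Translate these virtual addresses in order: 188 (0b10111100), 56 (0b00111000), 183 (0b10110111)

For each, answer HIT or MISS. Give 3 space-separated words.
Answer: MISS MISS HIT

Derivation:
vaddr=188: (2,3) not in TLB -> MISS, insert
vaddr=56: (0,3) not in TLB -> MISS, insert
vaddr=183: (2,3) in TLB -> HIT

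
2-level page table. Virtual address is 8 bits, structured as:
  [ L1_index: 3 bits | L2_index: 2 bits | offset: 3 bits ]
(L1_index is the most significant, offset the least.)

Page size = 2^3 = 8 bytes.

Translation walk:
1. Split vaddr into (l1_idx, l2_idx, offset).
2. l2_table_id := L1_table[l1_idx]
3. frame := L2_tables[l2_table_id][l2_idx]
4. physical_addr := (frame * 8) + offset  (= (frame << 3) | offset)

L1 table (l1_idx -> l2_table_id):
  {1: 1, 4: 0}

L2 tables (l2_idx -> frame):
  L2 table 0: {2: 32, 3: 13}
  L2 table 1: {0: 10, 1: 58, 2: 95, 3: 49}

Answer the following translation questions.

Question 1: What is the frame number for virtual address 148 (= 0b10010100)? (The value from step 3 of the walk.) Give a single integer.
vaddr = 148: l1_idx=4, l2_idx=2
L1[4] = 0; L2[0][2] = 32

Answer: 32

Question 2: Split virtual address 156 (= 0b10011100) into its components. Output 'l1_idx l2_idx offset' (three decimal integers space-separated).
Answer: 4 3 4

Derivation:
vaddr = 156 = 0b10011100
  top 3 bits -> l1_idx = 4
  next 2 bits -> l2_idx = 3
  bottom 3 bits -> offset = 4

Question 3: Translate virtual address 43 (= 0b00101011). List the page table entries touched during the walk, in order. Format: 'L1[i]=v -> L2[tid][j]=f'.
Answer: L1[1]=1 -> L2[1][1]=58

Derivation:
vaddr = 43 = 0b00101011
Split: l1_idx=1, l2_idx=1, offset=3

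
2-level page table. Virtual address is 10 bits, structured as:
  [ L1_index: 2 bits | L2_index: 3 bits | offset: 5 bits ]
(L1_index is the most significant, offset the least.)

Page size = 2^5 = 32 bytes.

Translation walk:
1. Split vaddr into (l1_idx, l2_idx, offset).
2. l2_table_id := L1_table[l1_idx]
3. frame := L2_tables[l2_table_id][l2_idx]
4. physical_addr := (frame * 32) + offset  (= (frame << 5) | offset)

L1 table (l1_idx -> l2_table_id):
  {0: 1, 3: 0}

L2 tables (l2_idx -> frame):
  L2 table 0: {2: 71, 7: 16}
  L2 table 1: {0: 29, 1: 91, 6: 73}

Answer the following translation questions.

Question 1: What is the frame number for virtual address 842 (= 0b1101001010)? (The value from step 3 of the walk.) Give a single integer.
vaddr = 842: l1_idx=3, l2_idx=2
L1[3] = 0; L2[0][2] = 71

Answer: 71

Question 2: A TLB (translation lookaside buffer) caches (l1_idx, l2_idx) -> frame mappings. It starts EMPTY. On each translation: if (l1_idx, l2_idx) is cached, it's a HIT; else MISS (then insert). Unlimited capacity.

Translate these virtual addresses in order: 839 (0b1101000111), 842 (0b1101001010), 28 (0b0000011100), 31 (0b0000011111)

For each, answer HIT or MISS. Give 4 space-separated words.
vaddr=839: (3,2) not in TLB -> MISS, insert
vaddr=842: (3,2) in TLB -> HIT
vaddr=28: (0,0) not in TLB -> MISS, insert
vaddr=31: (0,0) in TLB -> HIT

Answer: MISS HIT MISS HIT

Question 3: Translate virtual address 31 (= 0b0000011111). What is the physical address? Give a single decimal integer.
Answer: 959

Derivation:
vaddr = 31 = 0b0000011111
Split: l1_idx=0, l2_idx=0, offset=31
L1[0] = 1
L2[1][0] = 29
paddr = 29 * 32 + 31 = 959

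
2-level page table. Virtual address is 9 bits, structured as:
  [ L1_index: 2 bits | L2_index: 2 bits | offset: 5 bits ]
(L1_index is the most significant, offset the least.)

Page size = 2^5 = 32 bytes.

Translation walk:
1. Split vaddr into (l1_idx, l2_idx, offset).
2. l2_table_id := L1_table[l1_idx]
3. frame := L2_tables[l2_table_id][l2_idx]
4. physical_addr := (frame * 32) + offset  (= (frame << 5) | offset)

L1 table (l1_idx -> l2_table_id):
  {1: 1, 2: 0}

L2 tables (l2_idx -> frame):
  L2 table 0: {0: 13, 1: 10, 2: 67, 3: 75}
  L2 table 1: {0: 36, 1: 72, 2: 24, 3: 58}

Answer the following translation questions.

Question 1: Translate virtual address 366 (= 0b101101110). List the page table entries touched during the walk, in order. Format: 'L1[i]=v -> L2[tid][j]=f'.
Answer: L1[2]=0 -> L2[0][3]=75

Derivation:
vaddr = 366 = 0b101101110
Split: l1_idx=2, l2_idx=3, offset=14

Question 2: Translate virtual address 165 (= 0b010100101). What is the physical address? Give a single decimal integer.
Answer: 2309

Derivation:
vaddr = 165 = 0b010100101
Split: l1_idx=1, l2_idx=1, offset=5
L1[1] = 1
L2[1][1] = 72
paddr = 72 * 32 + 5 = 2309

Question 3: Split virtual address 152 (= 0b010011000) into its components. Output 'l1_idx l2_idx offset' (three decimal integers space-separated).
vaddr = 152 = 0b010011000
  top 2 bits -> l1_idx = 1
  next 2 bits -> l2_idx = 0
  bottom 5 bits -> offset = 24

Answer: 1 0 24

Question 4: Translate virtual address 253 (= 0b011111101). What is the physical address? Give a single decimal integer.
vaddr = 253 = 0b011111101
Split: l1_idx=1, l2_idx=3, offset=29
L1[1] = 1
L2[1][3] = 58
paddr = 58 * 32 + 29 = 1885

Answer: 1885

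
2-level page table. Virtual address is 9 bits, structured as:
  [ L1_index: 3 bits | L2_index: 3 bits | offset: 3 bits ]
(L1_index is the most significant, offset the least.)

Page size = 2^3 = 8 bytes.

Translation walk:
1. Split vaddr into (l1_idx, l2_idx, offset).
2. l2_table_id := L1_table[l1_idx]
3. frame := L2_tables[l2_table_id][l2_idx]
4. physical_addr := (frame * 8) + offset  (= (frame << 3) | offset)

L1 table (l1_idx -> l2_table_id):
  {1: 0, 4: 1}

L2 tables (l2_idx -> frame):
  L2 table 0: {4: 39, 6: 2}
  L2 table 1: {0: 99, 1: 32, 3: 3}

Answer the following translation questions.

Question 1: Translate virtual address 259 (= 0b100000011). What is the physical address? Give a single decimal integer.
Answer: 795

Derivation:
vaddr = 259 = 0b100000011
Split: l1_idx=4, l2_idx=0, offset=3
L1[4] = 1
L2[1][0] = 99
paddr = 99 * 8 + 3 = 795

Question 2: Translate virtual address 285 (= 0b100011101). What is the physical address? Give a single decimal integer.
vaddr = 285 = 0b100011101
Split: l1_idx=4, l2_idx=3, offset=5
L1[4] = 1
L2[1][3] = 3
paddr = 3 * 8 + 5 = 29

Answer: 29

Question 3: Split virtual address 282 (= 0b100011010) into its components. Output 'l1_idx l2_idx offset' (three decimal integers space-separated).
Answer: 4 3 2

Derivation:
vaddr = 282 = 0b100011010
  top 3 bits -> l1_idx = 4
  next 3 bits -> l2_idx = 3
  bottom 3 bits -> offset = 2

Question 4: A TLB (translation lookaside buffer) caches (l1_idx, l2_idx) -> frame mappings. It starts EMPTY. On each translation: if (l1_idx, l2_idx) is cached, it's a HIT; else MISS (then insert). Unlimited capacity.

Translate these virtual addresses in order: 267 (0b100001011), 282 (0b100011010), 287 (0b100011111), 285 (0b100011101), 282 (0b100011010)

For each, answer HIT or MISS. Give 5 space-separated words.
vaddr=267: (4,1) not in TLB -> MISS, insert
vaddr=282: (4,3) not in TLB -> MISS, insert
vaddr=287: (4,3) in TLB -> HIT
vaddr=285: (4,3) in TLB -> HIT
vaddr=282: (4,3) in TLB -> HIT

Answer: MISS MISS HIT HIT HIT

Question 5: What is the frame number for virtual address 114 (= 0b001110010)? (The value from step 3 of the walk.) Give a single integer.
Answer: 2

Derivation:
vaddr = 114: l1_idx=1, l2_idx=6
L1[1] = 0; L2[0][6] = 2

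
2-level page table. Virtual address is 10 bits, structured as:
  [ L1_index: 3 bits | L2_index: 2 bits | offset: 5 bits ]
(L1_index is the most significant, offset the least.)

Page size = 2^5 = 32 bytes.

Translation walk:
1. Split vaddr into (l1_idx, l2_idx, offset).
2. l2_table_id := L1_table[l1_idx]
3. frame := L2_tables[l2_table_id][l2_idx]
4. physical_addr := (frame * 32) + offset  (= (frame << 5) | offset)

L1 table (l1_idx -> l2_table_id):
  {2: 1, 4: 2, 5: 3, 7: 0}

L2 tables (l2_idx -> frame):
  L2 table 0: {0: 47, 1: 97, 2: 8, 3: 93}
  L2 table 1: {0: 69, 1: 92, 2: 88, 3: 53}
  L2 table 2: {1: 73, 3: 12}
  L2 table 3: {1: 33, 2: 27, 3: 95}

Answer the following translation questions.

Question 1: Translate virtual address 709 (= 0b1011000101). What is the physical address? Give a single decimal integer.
vaddr = 709 = 0b1011000101
Split: l1_idx=5, l2_idx=2, offset=5
L1[5] = 3
L2[3][2] = 27
paddr = 27 * 32 + 5 = 869

Answer: 869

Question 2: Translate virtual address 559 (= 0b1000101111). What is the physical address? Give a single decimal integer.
Answer: 2351

Derivation:
vaddr = 559 = 0b1000101111
Split: l1_idx=4, l2_idx=1, offset=15
L1[4] = 2
L2[2][1] = 73
paddr = 73 * 32 + 15 = 2351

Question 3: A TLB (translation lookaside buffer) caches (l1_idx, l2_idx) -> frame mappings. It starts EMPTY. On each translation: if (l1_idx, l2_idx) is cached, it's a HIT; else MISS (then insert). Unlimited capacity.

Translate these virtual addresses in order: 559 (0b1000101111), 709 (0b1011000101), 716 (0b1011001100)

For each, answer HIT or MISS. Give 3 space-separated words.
vaddr=559: (4,1) not in TLB -> MISS, insert
vaddr=709: (5,2) not in TLB -> MISS, insert
vaddr=716: (5,2) in TLB -> HIT

Answer: MISS MISS HIT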